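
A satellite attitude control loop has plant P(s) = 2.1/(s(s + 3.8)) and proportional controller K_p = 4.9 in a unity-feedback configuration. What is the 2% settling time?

The closed-loop denominator s² + 3.8s + 10.29 gives ω_n = √10.29 = 3.208 and ζ = 3.8/(2ω_n) = 0.5923.
2% settling time T_s ≈ 4/(ζω_n) = 4/1.9 = 2.11 s.

T_s ≈ 2.11 s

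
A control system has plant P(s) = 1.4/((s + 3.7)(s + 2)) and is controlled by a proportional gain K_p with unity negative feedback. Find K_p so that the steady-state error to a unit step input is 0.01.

Steady-state error for a unit step on this type-0 loop is 1/(1 + K_p·P(0)).
P(0) = 0.1892. Require 1/(1 + K_p·0.1892) = 0.01, so 1 + 0.1892·K_p = 100.
K_p = (100 − 1)/0.1892 = 523.

K_p = 523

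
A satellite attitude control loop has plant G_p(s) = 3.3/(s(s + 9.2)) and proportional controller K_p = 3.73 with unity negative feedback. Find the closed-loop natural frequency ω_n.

ω_n = 3.51 rad/s

With unity feedback the closed-loop characteristic equation is s² + 9.2s + 3.73·3.3 = s² + 9.2s + 12.31 = 0.
Matching s² + 2ζω_n s + ω_n²: ω_n = √12.31 = 3.508 rad/s and 2ζω_n = 9.2, so ζ = 9.2/(2·3.508) = 1.31.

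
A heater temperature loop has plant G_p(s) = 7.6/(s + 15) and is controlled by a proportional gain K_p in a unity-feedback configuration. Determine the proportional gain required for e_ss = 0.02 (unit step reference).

K_p = 96.7

For a type-0 loop with proportional control, e_ss = 1/(1 + K_p·G_p(0)).
G_p(0) = 0.5067. Require 1/(1 + K_p·0.5067) = 0.02, so 1 + 0.5067·K_p = 50.
K_p = (50 − 1)/0.5067 = 96.7.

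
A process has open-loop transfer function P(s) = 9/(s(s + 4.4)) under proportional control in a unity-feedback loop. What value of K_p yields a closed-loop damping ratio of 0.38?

K_p = 3.72

Closed-loop characteristic equation: s² + 4.4s + K_p·9 = 0.
So ω_n = √(9K_p) and 2ζω_n = 4.4, giving ζ = 4.4/(2√(9K_p)).
Setting ζ = 0.38: √(9K_p) = 4.4/(2·0.38) = 5.789, so K_p = 33.52/9 = 3.72.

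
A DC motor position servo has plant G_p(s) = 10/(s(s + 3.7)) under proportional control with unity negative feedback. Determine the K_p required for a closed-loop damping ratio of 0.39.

K_p = 2.25

Closed-loop characteristic equation: s² + 3.7s + K_p·10 = 0.
So ω_n = √(10K_p) and 2ζω_n = 3.7, giving ζ = 3.7/(2√(10K_p)).
Setting ζ = 0.39: √(10K_p) = 3.7/(2·0.39) = 4.744, so K_p = 22.5/10 = 2.25.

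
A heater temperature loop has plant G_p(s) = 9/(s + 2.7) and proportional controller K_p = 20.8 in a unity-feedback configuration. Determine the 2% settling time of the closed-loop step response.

T_s ≈ 0.0211 s

Closed-loop transfer function: T(s) = K_p·G_p(s)/(1 + K_p·G_p(s)) = 187.2/(s + 2.7 + 187.2) = 187.2/(s + 189.9).
Time constant τ = 1/189.9 = 0.005266 s, so the 2% settling time is about 4τ = 0.0211 s.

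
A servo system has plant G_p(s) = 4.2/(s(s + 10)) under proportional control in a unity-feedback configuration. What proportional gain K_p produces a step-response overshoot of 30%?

K_p = 46.5

From %OS = 100·exp(−πζ/√(1−ζ²)) = 30%, ζ = −ln(0.3)/√(π²+ln²(0.3)) = 0.3579.
Characteristic equation s² + 10s + 4.2K_p = 0 gives ζ = 10/(2√(4.2K_p)).
Setting ζ = 0.3579: √(4.2K_p) = 10/(2·0.3579) = 13.97, so K_p = 195.2/4.2 = 46.5.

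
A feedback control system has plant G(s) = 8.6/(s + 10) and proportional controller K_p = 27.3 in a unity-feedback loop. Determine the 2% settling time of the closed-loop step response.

T_s ≈ 0.0163 s

Closed-loop transfer function: T(s) = K_p·G(s)/(1 + K_p·G(s)) = 234.8/(s + 10 + 234.8) = 234.8/(s + 244.8).
Time constant τ = 1/244.8 = 0.004085 s, so the 2% settling time is about 4τ = 0.0163 s.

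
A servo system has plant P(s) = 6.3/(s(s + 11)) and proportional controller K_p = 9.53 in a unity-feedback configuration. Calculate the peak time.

T_p = 0.576 s

The closed-loop denominator s² + 11s + 60.04 gives ω_n = √60.04 = 7.748 and ζ = 11/(2ω_n) = 0.7098.
Damped frequency ω_d = ω_n√(1−ζ²) = 5.458 rad/s, so peak time T_p = π/ω_d = 0.576 s.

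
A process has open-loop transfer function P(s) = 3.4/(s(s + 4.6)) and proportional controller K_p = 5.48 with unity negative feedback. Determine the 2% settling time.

Closed-loop characteristic equation: s² + 4.6s + 18.63 = 0, so ω_n = 4.316 rad/s and ζ = 4.6/(2·4.316) = 0.5328.
2% settling time T_s ≈ 4/(ζω_n) = 4/2.3 = 1.74 s.

T_s ≈ 1.74 s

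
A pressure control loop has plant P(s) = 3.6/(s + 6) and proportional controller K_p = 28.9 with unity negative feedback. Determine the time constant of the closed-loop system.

Closed-loop transfer function: T(s) = K_p·P(s)/(1 + K_p·P(s)) = 104/(s + 6 + 104) = 104/(s + 110).
Time constant τ = 1/110 = 0.00909 s.

τ = 0.00909 s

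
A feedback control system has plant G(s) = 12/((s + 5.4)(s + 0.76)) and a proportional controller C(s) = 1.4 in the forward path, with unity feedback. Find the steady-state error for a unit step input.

0.196

The loop is type 0. Static position error constant K_pos = C(0)·G(0) = 1.4·2.924 = 4.094.
Steady-state error to a unit step: e_ss = 1/(1+K_pos) = 1/5.094 = 0.196.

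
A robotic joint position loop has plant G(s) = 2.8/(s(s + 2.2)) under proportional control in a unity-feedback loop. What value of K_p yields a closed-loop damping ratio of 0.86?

Closed-loop characteristic equation: s² + 2.2s + K_p·2.8 = 0.
So ω_n = √(2.8K_p) and 2ζω_n = 2.2, giving ζ = 2.2/(2√(2.8K_p)).
Setting ζ = 0.86: √(2.8K_p) = 2.2/(2·0.86) = 1.279, so K_p = 1.636/2.8 = 0.584.

K_p = 0.584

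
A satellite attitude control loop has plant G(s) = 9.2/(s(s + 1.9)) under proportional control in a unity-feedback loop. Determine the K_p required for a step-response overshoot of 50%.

K_p = 2.11

From %OS = 100·exp(−πζ/√(1−ζ²)) = 50%, ζ = −ln(0.5)/√(π²+ln²(0.5)) = 0.2155.
Characteristic equation s² + 1.9s + 9.2K_p = 0 gives ζ = 1.9/(2√(9.2K_p)).
Setting ζ = 0.2155: √(9.2K_p) = 1.9/(2·0.2155) = 4.409, so K_p = 19.44/9.2 = 2.11.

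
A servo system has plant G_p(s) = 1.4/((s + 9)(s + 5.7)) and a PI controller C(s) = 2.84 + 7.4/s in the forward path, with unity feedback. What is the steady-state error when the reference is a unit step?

0

The open loop C(s)G_p(s) has a pole at the origin (type 1), so the static position error constant is infinite and e_ss = 1/(1+∞) = 0.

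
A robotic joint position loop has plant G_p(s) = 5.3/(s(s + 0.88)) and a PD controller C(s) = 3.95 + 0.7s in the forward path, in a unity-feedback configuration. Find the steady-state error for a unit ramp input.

0.042

The loop has one pole at the origin (type 1). Velocity error constant K_v = lim_{s→0} s·C(s)G_p(s) = 3.95·5.3/0.88 = 23.79.
Steady-state error to a unit ramp: e_ss = 1/K_v = 0.042.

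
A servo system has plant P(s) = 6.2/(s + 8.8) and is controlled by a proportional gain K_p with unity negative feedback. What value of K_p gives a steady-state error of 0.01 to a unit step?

K_p = 141

The loop is type 0, so e_ss(step) = 1/(1 + K_pos) with K_pos = K_p·P(0).
P(0) = 0.7045. Require 1/(1 + K_p·0.7045) = 0.01, so 1 + 0.7045·K_p = 100.
K_p = (100 − 1)/0.7045 = 141.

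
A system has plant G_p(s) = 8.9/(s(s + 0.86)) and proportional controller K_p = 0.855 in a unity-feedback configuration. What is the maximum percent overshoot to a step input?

60.9%

From 1 + K_pG_p(s) = 0: s² + 0.86s + 7.609 = 0 ⇒ ω_n = 2.759, ζ = 0.1559.
%OS = 100·exp(−πζ/√(1−ζ²)) = 100·exp(−π·0.1559/√0.9757) = 60.9%.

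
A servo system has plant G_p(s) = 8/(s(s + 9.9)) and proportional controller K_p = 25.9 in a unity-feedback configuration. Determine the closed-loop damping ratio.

ζ = 0.344

1 + K_p·G_p(s) = 0 gives s² + 9.9s + 207.2 = 0.
Matching s² + 2ζω_n s + ω_n²: ω_n = √207.2 = 14.39 rad/s and 2ζω_n = 9.9, so ζ = 9.9/(2·14.39) = 0.344.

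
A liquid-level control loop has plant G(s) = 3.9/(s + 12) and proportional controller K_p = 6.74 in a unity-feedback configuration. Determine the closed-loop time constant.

Closed-loop transfer function: T(s) = K_p·G(s)/(1 + K_p·G(s)) = 26.29/(s + 12 + 26.29) = 26.29/(s + 38.29).
Time constant τ = 1/38.29 = 0.0261 s.

τ = 0.0261 s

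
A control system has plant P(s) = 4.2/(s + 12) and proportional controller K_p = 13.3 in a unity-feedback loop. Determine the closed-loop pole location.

Closed-loop transfer function: T(s) = K_p·P(s)/(1 + K_p·P(s)) = 55.86/(s + 12 + 55.86) = 55.86/(s + 67.86).
The closed-loop pole is at s = −67.86.

s = -67.86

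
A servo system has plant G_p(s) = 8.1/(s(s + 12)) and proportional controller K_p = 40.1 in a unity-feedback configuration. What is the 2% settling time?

From 1 + K_pG_p(s) = 0: s² + 12s + 324.8 = 0 ⇒ ω_n = 18.02, ζ = 0.3329.
2% settling time T_s ≈ 4/(ζω_n) = 4/6 = 0.667 s.

T_s ≈ 0.667 s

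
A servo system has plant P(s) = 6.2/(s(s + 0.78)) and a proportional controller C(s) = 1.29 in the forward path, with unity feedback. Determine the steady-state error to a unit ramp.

The loop has one pole at the origin (type 1). Velocity error constant K_v = lim_{s→0} s·C(s)P(s) = 1.29·6.2/0.78 = 10.25.
Steady-state error to a unit ramp: e_ss = 1/K_v = 0.0975.

0.0975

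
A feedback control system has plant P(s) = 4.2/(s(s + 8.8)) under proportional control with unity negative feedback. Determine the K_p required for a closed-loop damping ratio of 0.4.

K_p = 28.8

Closed-loop characteristic equation: s² + 8.8s + K_p·4.2 = 0.
So ω_n = √(4.2K_p) and 2ζω_n = 8.8, giving ζ = 8.8/(2√(4.2K_p)).
Setting ζ = 0.4: √(4.2K_p) = 8.8/(2·0.4) = 11, so K_p = 121/4.2 = 28.8.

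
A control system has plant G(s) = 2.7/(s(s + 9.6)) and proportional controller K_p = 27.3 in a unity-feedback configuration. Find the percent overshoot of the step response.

12%

From 1 + K_pG(s) = 0: s² + 9.6s + 73.71 = 0 ⇒ ω_n = 8.585, ζ = 0.5591.
%OS = 100·exp(−πζ/√(1−ζ²)) = 100·exp(−π·0.5591/√0.6874) = 12%.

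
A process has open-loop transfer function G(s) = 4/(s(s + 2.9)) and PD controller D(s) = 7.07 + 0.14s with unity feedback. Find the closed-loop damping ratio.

Forward path: (7.07 + 0.14s)·4/(s(s+2.9)). The closed-loop characteristic equation is s² + (2.9 + 4·0.14)s + 4·7.07 = 0.
That is s² + 3.46s + 28.28 = 0, so ω_n = 5.318 rad/s and ζ = 3.46/(2·5.318) = 0.3253.

ζ = 0.325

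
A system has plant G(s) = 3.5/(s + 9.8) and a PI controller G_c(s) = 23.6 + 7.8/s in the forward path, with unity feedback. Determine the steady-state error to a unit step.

The open loop G_c(s)G(s) has a pole at the origin (type 1), so the static position error constant is infinite and e_ss = 1/(1+∞) = 0.

0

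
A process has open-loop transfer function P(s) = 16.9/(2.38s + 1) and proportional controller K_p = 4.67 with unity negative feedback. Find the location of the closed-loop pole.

Closed loop: T(s) = K_p·P/(1+K_p·P) = 78.92/(2.38s + 1 + 78.92), with pole at s = −(1 + 78.92)/2.38 = −33.58.

s = -33.58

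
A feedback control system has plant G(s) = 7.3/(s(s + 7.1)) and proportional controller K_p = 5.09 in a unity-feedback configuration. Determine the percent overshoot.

10.5%

From 1 + K_pG(s) = 0: s² + 7.1s + 37.16 = 0 ⇒ ω_n = 6.096, ζ = 0.5824.
%OS = 100·exp(−πζ/√(1−ζ²)) = 100·exp(−π·0.5824/√0.6608) = 10.5%.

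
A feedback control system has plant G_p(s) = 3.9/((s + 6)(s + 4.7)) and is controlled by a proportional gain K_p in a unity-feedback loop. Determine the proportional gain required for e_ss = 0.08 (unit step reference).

K_p = 83.2

The loop is type 0, so e_ss(step) = 1/(1 + K_pos) with K_pos = K_p·G_p(0).
G_p(0) = 0.1383. Require 1/(1 + K_p·0.1383) = 0.08, so 1 + 0.1383·K_p = 12.5.
K_p = (12.5 − 1)/0.1383 = 83.2.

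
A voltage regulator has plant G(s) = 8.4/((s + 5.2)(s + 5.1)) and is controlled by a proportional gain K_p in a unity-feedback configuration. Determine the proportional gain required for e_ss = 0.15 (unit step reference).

K_p = 17.9

For a type-0 loop with proportional control, e_ss = 1/(1 + K_p·G(0)).
G(0) = 0.3167. Require 1/(1 + K_p·0.3167) = 0.15, so 1 + 0.3167·K_p = 6.667.
K_p = (6.667 − 1)/0.3167 = 17.9.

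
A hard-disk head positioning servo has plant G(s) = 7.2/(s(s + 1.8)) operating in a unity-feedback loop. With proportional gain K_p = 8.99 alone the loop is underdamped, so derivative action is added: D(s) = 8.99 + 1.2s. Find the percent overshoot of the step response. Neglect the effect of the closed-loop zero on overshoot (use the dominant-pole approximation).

Forward path: (8.99 + 1.2s)·7.2/(s(s+1.8)). The closed-loop characteristic equation is s² + (1.8 + 7.2·1.2)s + 7.2·8.99 = 0.
That is s² + 10.44s + 64.73 = 0, so ω_n = 8.045 rad/s and ζ = 10.44/(2·8.045) = 0.6488.
%OS = 100·exp(−πζ/√(1−ζ²)) = 6.87%.

6.87%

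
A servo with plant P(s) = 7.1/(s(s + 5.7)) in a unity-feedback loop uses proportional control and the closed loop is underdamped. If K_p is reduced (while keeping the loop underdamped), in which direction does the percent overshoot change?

decrease

ζ = 5.7/(2√(7.1K_p)) rises as K_p falls; higher damping means less overshoot.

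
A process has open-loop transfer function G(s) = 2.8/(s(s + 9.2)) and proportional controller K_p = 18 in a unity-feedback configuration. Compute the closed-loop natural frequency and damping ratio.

With unity feedback the closed-loop characteristic equation is s² + 9.2s + 18·2.8 = s² + 9.2s + 50.4 = 0.
Matching s² + 2ζω_n s + ω_n²: ω_n = √50.4 = 7.099 rad/s and 2ζω_n = 9.2, so ζ = 9.2/(2·7.099) = 0.648.

ω_n = 7.1 rad/s, ζ = 0.648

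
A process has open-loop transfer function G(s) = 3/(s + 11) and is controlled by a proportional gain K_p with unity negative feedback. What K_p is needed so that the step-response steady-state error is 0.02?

K_p = 180

For a type-0 loop with proportional control, e_ss = 1/(1 + K_p·G(0)).
G(0) = 0.2727. Require 1/(1 + K_p·0.2727) = 0.02, so 1 + 0.2727·K_p = 50.
K_p = (50 − 1)/0.2727 = 180.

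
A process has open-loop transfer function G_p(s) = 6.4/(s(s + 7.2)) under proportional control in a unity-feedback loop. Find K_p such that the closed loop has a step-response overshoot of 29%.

From %OS = 100·exp(−πζ/√(1−ζ²)) = 29%, ζ = −ln(0.29)/√(π²+ln²(0.29)) = 0.3666.
Characteristic equation s² + 7.2s + 6.4K_p = 0 gives ζ = 7.2/(2√(6.4K_p)).
Setting ζ = 0.3666: √(6.4K_p) = 7.2/(2·0.3666) = 9.82, so K_p = 96.43/6.4 = 15.1.

K_p = 15.1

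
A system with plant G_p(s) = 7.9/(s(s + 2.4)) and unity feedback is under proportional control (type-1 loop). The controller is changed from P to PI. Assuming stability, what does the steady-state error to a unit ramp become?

The integrator raises the loop to type 2, so K_v → ∞ and e_ss to a ramp is zero.

0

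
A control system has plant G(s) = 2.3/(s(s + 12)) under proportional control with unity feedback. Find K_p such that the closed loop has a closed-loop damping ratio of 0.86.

Closed-loop characteristic equation: s² + 12s + K_p·2.3 = 0.
So ω_n = √(2.3K_p) and 2ζω_n = 12, giving ζ = 12/(2√(2.3K_p)).
Setting ζ = 0.86: √(2.3K_p) = 12/(2·0.86) = 6.977, so K_p = 48.67/2.3 = 21.2.

K_p = 21.2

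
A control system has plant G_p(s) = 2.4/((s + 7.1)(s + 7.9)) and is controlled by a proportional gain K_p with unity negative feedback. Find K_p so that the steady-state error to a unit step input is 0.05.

The loop is type 0, so e_ss(step) = 1/(1 + K_pos) with K_pos = K_p·G_p(0).
G_p(0) = 0.04279. Require 1/(1 + K_p·0.04279) = 0.05, so 1 + 0.04279·K_p = 20.
K_p = (20 − 1)/0.04279 = 444.

K_p = 444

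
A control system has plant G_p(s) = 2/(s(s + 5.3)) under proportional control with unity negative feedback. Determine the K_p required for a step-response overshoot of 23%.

From %OS = 100·exp(−πζ/√(1−ζ²)) = 23%, ζ = −ln(0.23)/√(π²+ln²(0.23)) = 0.4237.
Characteristic equation s² + 5.3s + 2K_p = 0 gives ζ = 5.3/(2√(2K_p)).
Setting ζ = 0.4237: √(2K_p) = 5.3/(2·0.4237) = 6.254, so K_p = 39.11/2 = 19.6.

K_p = 19.6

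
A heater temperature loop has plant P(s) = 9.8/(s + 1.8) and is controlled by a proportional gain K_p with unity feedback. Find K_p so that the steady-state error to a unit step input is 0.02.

Steady-state error for a unit step on this type-0 loop is 1/(1 + K_p·P(0)).
P(0) = 5.444. Require 1/(1 + K_p·5.444) = 0.02, so 1 + 5.444·K_p = 50.
K_p = (50 − 1)/5.444 = 9.

K_p = 9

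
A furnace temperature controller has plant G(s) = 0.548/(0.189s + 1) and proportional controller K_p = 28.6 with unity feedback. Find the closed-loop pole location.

Closed loop: T(s) = K_p·G/(1+K_p·G) = 15.67/(0.189s + 1 + 15.67), with pole at s = −(1 + 15.67)/0.189 = −88.22.

s = -88.22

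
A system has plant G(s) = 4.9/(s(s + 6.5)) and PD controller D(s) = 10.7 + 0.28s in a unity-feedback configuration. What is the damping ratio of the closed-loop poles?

ζ = 0.544

Forward path: (10.7 + 0.28s)·4.9/(s(s+6.5)). The closed-loop characteristic equation is s² + (6.5 + 4.9·0.28)s + 4.9·10.7 = 0.
That is s² + 7.872s + 52.43 = 0, so ω_n = 7.241 rad/s and ζ = 7.872/(2·7.241) = 0.5436.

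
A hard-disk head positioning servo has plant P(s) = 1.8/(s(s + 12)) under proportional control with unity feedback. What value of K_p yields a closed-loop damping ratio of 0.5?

Closed-loop characteristic equation: s² + 12s + K_p·1.8 = 0.
So ω_n = √(1.8K_p) and 2ζω_n = 12, giving ζ = 12/(2√(1.8K_p)).
Setting ζ = 0.5: √(1.8K_p) = 12/(2·0.5) = 12, so K_p = 144/1.8 = 80.

K_p = 80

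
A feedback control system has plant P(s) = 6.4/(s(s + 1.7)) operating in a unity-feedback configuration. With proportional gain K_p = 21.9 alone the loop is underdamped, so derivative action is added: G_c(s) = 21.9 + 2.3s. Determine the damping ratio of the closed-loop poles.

Forward path: (21.9 + 2.3s)·6.4/(s(s+1.7)). The closed-loop characteristic equation is s² + (1.7 + 6.4·2.3)s + 6.4·21.9 = 0.
That is s² + 16.42s + 140.2 = 0, so ω_n = 11.84 rad/s and ζ = 16.42/(2·11.84) = 0.6935.

ζ = 0.693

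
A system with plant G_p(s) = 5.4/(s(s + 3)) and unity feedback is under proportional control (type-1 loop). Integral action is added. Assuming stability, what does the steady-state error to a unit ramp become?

The integrator raises the loop to type 2, so K_v → ∞ and e_ss to a ramp is zero.

0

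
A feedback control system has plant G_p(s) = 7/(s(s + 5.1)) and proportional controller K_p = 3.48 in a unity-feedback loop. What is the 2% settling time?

T_s ≈ 1.57 s

Closed-loop characteristic equation: s² + 5.1s + 24.36 = 0, so ω_n = 4.936 rad/s and ζ = 5.1/(2·4.936) = 0.5167.
2% settling time T_s ≈ 4/(ζω_n) = 4/2.55 = 1.57 s.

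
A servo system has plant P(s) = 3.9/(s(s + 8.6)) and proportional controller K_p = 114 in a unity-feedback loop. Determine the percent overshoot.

The closed-loop denominator s² + 8.6s + 444.6 gives ω_n = √444.6 = 21.09 and ζ = 8.6/(2ω_n) = 0.2039.
%OS = 100·exp(−πζ/√(1−ζ²)) = 100·exp(−π·0.2039/√0.9584) = 52%.

52%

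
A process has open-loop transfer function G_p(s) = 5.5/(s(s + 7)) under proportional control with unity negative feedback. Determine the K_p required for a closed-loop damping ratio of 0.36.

K_p = 17.2

Closed-loop characteristic equation: s² + 7s + K_p·5.5 = 0.
So ω_n = √(5.5K_p) and 2ζω_n = 7, giving ζ = 7/(2√(5.5K_p)).
Setting ζ = 0.36: √(5.5K_p) = 7/(2·0.36) = 9.722, so K_p = 94.52/5.5 = 17.2.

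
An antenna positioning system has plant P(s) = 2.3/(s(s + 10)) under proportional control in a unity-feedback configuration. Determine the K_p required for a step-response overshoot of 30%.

From %OS = 100·exp(−πζ/√(1−ζ²)) = 30%, ζ = −ln(0.3)/√(π²+ln²(0.3)) = 0.3579.
Characteristic equation s² + 10s + 2.3K_p = 0 gives ζ = 10/(2√(2.3K_p)).
Setting ζ = 0.3579: √(2.3K_p) = 10/(2·0.3579) = 13.97, so K_p = 195.2/2.3 = 84.9.

K_p = 84.9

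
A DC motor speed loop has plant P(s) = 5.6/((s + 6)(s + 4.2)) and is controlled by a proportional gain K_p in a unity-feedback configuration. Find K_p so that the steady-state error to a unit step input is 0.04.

K_p = 108

Steady-state error for a unit step on this type-0 loop is 1/(1 + K_p·P(0)).
P(0) = 0.2222. Require 1/(1 + K_p·0.2222) = 0.04, so 1 + 0.2222·K_p = 25.
K_p = (25 − 1)/0.2222 = 108.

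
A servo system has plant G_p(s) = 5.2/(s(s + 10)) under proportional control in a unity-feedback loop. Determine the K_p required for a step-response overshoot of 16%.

K_p = 18.9

From %OS = 100·exp(−πζ/√(1−ζ²)) = 16%, ζ = −ln(0.16)/√(π²+ln²(0.16)) = 0.5039.
Characteristic equation s² + 10s + 5.2K_p = 0 gives ζ = 10/(2√(5.2K_p)).
Setting ζ = 0.5039: √(5.2K_p) = 10/(2·0.5039) = 9.923, so K_p = 98.47/5.2 = 18.9.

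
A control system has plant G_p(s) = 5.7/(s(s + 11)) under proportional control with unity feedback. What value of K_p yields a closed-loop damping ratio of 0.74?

Closed-loop characteristic equation: s² + 11s + K_p·5.7 = 0.
So ω_n = √(5.7K_p) and 2ζω_n = 11, giving ζ = 11/(2√(5.7K_p)).
Setting ζ = 0.74: √(5.7K_p) = 11/(2·0.74) = 7.432, so K_p = 55.24/5.7 = 9.69.

K_p = 9.69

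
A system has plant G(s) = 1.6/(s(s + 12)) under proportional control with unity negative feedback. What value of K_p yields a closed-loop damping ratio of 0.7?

K_p = 45.9

Closed-loop characteristic equation: s² + 12s + K_p·1.6 = 0.
So ω_n = √(1.6K_p) and 2ζω_n = 12, giving ζ = 12/(2√(1.6K_p)).
Setting ζ = 0.7: √(1.6K_p) = 12/(2·0.7) = 8.571, so K_p = 73.47/1.6 = 45.9.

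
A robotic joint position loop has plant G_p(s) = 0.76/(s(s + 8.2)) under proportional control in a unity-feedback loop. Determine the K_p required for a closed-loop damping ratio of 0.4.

Closed-loop characteristic equation: s² + 8.2s + K_p·0.76 = 0.
So ω_n = √(0.76K_p) and 2ζω_n = 8.2, giving ζ = 8.2/(2√(0.76K_p)).
Setting ζ = 0.4: √(0.76K_p) = 8.2/(2·0.4) = 10.25, so K_p = 105.1/0.76 = 138.

K_p = 138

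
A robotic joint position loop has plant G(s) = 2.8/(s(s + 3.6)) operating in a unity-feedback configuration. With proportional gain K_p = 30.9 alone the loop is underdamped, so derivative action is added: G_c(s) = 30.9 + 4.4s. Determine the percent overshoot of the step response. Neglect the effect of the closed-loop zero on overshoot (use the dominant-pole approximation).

0.554%

Forward path: (30.9 + 4.4s)·2.8/(s(s+3.6)). The closed-loop characteristic equation is s² + (3.6 + 2.8·4.4)s + 2.8·30.9 = 0.
That is s² + 15.92s + 86.52 = 0, so ω_n = 9.302 rad/s and ζ = 15.92/(2·9.302) = 0.8558.
%OS = 100·exp(−πζ/√(1−ζ²)) = 0.554%.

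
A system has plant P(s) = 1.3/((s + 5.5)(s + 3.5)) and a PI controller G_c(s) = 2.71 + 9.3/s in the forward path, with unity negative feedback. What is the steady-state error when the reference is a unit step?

0

The open loop G_c(s)P(s) has a pole at the origin (type 1), so the static position error constant is infinite and e_ss = 1/(1+∞) = 0.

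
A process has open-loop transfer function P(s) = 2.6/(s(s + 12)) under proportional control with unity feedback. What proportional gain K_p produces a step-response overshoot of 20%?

From %OS = 100·exp(−πζ/√(1−ζ²)) = 20%, ζ = −ln(0.2)/√(π²+ln²(0.2)) = 0.4559.
Characteristic equation s² + 12s + 2.6K_p = 0 gives ζ = 12/(2√(2.6K_p)).
Setting ζ = 0.4559: √(2.6K_p) = 12/(2·0.4559) = 13.16, so K_p = 173.2/2.6 = 66.6.

K_p = 66.6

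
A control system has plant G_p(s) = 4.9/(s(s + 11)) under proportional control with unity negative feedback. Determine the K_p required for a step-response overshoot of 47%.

K_p = 113

From %OS = 100·exp(−πζ/√(1−ζ²)) = 47%, ζ = −ln(0.47)/√(π²+ln²(0.47)) = 0.2337.
Characteristic equation s² + 11s + 4.9K_p = 0 gives ζ = 11/(2√(4.9K_p)).
Setting ζ = 0.2337: √(4.9K_p) = 11/(2·0.2337) = 23.54, so K_p = 554/4.9 = 113.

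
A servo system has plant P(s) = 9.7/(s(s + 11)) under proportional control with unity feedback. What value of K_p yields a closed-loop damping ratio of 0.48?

K_p = 13.5

Closed-loop characteristic equation: s² + 11s + K_p·9.7 = 0.
So ω_n = √(9.7K_p) and 2ζω_n = 11, giving ζ = 11/(2√(9.7K_p)).
Setting ζ = 0.48: √(9.7K_p) = 11/(2·0.48) = 11.46, so K_p = 131.3/9.7 = 13.5.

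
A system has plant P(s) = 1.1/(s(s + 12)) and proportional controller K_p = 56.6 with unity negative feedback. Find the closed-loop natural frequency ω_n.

ω_n = 7.89 rad/s

With unity feedback the closed-loop characteristic equation is s² + 12s + 56.6·1.1 = s² + 12s + 62.26 = 0.
Matching s² + 2ζω_n s + ω_n²: ω_n = √62.26 = 7.891 rad/s and 2ζω_n = 12, so ζ = 12/(2·7.891) = 0.76.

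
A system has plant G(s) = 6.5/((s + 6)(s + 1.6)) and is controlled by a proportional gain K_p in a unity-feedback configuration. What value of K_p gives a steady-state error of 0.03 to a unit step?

For a type-0 loop with proportional control, e_ss = 1/(1 + K_p·G(0)).
G(0) = 0.6771. Require 1/(1 + K_p·0.6771) = 0.03, so 1 + 0.6771·K_p = 33.33.
K_p = (33.33 − 1)/0.6771 = 47.8.

K_p = 47.8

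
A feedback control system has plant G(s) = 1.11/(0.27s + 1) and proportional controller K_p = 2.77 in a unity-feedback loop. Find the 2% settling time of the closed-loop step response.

Closed loop: T(s) = K_p·G/(1+K_p·G) = 3.075/(0.27s + 1 + 3.075), with pole at s = −(1 + 3.075)/0.27 = −15.09.
τ = 1/15.09 = 0.06626 s, so 2% settling time ≈ 4τ = 0.265 s.

T_s ≈ 0.265 s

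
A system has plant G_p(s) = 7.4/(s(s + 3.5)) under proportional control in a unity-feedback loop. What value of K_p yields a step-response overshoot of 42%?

K_p = 5.84

From %OS = 100·exp(−πζ/√(1−ζ²)) = 42%, ζ = −ln(0.42)/√(π²+ln²(0.42)) = 0.2662.
Characteristic equation s² + 3.5s + 7.4K_p = 0 gives ζ = 3.5/(2√(7.4K_p)).
Setting ζ = 0.2662: √(7.4K_p) = 3.5/(2·0.2662) = 6.575, so K_p = 43.23/7.4 = 5.84.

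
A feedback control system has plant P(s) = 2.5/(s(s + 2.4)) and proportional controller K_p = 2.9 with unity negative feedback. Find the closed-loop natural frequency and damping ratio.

With unity feedback the closed-loop characteristic equation is s² + 2.4s + 2.9·2.5 = s² + 2.4s + 7.25 = 0.
So ω_n² = 7.25 ⇒ ω_n = 2.693 rad/s, and ζ = 2.4/(2ω_n) = 0.446.

ω_n = 2.69 rad/s, ζ = 0.446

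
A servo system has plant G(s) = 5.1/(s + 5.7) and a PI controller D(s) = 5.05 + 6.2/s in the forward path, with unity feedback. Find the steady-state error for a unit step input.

0

The open loop D(s)G(s) has a pole at the origin (type 1), so the static position error constant is infinite and e_ss = 1/(1+∞) = 0.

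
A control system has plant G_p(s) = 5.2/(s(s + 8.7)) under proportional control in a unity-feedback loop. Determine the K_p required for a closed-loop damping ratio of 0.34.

K_p = 31.5

Closed-loop characteristic equation: s² + 8.7s + K_p·5.2 = 0.
So ω_n = √(5.2K_p) and 2ζω_n = 8.7, giving ζ = 8.7/(2√(5.2K_p)).
Setting ζ = 0.34: √(5.2K_p) = 8.7/(2·0.34) = 12.79, so K_p = 163.7/5.2 = 31.5.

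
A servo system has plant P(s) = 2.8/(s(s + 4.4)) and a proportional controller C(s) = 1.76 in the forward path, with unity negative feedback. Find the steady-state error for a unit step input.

The open loop C(s)P(s) has a pole at the origin (type 1), so the static position error constant is infinite and e_ss = 1/(1+∞) = 0.

0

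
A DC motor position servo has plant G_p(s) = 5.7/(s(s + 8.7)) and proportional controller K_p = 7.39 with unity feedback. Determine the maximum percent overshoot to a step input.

5.86%

From 1 + K_pG_p(s) = 0: s² + 8.7s + 42.12 = 0 ⇒ ω_n = 6.49, ζ = 0.6702.
%OS = 100·exp(−πζ/√(1−ζ²)) = 100·exp(−π·0.6702/√0.5508) = 5.86%.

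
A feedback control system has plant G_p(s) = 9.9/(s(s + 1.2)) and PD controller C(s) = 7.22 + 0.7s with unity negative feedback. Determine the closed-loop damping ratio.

Forward path: (7.22 + 0.7s)·9.9/(s(s+1.2)). The closed-loop characteristic equation is s² + (1.2 + 9.9·0.7)s + 9.9·7.22 = 0.
That is s² + 8.13s + 71.48 = 0, so ω_n = 8.454 rad/s and ζ = 8.13/(2·8.454) = 0.4808.

ζ = 0.481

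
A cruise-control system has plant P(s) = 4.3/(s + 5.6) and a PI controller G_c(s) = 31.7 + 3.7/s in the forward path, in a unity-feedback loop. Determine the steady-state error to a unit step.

0

The open loop G_c(s)P(s) has a pole at the origin (type 1), so the static position error constant is infinite and e_ss = 1/(1+∞) = 0.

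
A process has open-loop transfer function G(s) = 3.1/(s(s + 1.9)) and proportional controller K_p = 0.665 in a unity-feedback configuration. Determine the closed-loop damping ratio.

1 + K_p·G(s) = 0 gives s² + 1.9s + 2.062 = 0.
So ω_n² = 2.062 ⇒ ω_n = 1.436 rad/s, and ζ = 1.9/(2ω_n) = 0.662.

ζ = 0.662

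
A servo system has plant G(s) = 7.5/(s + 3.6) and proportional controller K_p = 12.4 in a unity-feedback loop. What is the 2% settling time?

T_s ≈ 0.0414 s

Closed-loop transfer function: T(s) = K_p·G(s)/(1 + K_p·G(s)) = 93/(s + 3.6 + 93) = 93/(s + 96.6).
Time constant τ = 1/96.6 = 0.01035 s, so the 2% settling time is about 4τ = 0.0414 s.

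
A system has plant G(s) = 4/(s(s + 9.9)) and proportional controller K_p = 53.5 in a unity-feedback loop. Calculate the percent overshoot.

32.3%

From 1 + K_pG(s) = 0: s² + 9.9s + 214 = 0 ⇒ ω_n = 14.63, ζ = 0.3384.
%OS = 100·exp(−πζ/√(1−ζ²)) = 100·exp(−π·0.3384/√0.8855) = 32.3%.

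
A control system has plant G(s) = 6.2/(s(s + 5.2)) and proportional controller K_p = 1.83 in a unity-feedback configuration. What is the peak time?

T_p = 1.47 s

The closed-loop denominator s² + 5.2s + 11.35 gives ω_n = √11.35 = 3.368 and ζ = 5.2/(2ω_n) = 0.7719.
Damped frequency ω_d = ω_n√(1−ζ²) = 2.141 rad/s, so peak time T_p = π/ω_d = 1.47 s.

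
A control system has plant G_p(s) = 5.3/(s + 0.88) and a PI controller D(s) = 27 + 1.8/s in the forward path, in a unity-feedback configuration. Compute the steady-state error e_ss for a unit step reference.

0

The open loop D(s)G_p(s) has a pole at the origin (type 1), so the static position error constant is infinite and e_ss = 1/(1+∞) = 0.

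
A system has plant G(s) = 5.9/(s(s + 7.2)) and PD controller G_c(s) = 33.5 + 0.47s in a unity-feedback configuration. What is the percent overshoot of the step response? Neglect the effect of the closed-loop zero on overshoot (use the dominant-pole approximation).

30.4%

Forward path: (33.5 + 0.47s)·5.9/(s(s+7.2)). The closed-loop characteristic equation is s² + (7.2 + 5.9·0.47)s + 5.9·33.5 = 0.
That is s² + 9.973s + 197.7 = 0, so ω_n = 14.06 rad/s and ζ = 9.973/(2·14.06) = 0.3547.
%OS = 100·exp(−πζ/√(1−ζ²)) = 30.4%.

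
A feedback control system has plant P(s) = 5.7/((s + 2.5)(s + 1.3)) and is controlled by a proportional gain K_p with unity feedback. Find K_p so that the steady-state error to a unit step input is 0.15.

K_p = 3.23

The loop is type 0, so e_ss(step) = 1/(1 + K_pos) with K_pos = K_p·P(0).
P(0) = 1.754. Require 1/(1 + K_p·1.754) = 0.15, so 1 + 1.754·K_p = 6.667.
K_p = (6.667 − 1)/1.754 = 3.23.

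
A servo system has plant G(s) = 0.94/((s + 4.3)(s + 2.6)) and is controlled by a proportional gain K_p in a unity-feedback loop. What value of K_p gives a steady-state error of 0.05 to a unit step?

Steady-state error for a unit step on this type-0 loop is 1/(1 + K_p·G(0)).
G(0) = 0.08408. Require 1/(1 + K_p·0.08408) = 0.05, so 1 + 0.08408·K_p = 20.
K_p = (20 − 1)/0.08408 = 226.

K_p = 226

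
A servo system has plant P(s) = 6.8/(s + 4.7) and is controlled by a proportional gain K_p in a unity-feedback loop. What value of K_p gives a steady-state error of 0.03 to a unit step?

K_p = 22.3

For a type-0 loop with proportional control, e_ss = 1/(1 + K_p·P(0)).
P(0) = 1.447. Require 1/(1 + K_p·1.447) = 0.03, so 1 + 1.447·K_p = 33.33.
K_p = (33.33 − 1)/1.447 = 22.3.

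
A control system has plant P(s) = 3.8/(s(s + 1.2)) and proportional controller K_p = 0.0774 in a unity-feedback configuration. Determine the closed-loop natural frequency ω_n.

1 + K_p·P(s) = 0 gives s² + 1.2s + 0.2941 = 0.
Matching s² + 2ζω_n s + ω_n²: ω_n = √0.2941 = 0.5423 rad/s and 2ζω_n = 1.2, so ζ = 1.2/(2·0.5423) = 1.11.

ω_n = 0.542 rad/s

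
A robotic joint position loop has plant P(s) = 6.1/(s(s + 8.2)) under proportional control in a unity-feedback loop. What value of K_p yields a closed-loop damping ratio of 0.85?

Closed-loop characteristic equation: s² + 8.2s + K_p·6.1 = 0.
So ω_n = √(6.1K_p) and 2ζω_n = 8.2, giving ζ = 8.2/(2√(6.1K_p)).
Setting ζ = 0.85: √(6.1K_p) = 8.2/(2·0.85) = 4.824, so K_p = 23.27/6.1 = 3.81.

K_p = 3.81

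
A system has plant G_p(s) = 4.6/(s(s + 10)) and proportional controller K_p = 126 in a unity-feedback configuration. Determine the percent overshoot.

Closed-loop characteristic equation: s² + 10s + 579.6 = 0, so ω_n = 24.07 rad/s and ζ = 10/(2·24.07) = 0.2077.
%OS = 100·exp(−πζ/√(1−ζ²)) = 100·exp(−π·0.2077/√0.9569) = 51.3%.

51.3%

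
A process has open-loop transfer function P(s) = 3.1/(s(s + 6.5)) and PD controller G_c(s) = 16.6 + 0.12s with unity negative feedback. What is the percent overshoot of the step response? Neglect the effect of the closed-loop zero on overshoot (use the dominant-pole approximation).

Forward path: (16.6 + 0.12s)·3.1/(s(s+6.5)). The closed-loop characteristic equation is s² + (6.5 + 3.1·0.12)s + 3.1·16.6 = 0.
That is s² + 6.872s + 51.46 = 0, so ω_n = 7.174 rad/s and ζ = 6.872/(2·7.174) = 0.479.
%OS = 100·exp(−πζ/√(1−ζ²)) = 18%.

18%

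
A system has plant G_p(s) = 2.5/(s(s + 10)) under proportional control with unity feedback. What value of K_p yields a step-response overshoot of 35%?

K_p = 99.6

From %OS = 100·exp(−πζ/√(1−ζ²)) = 35%, ζ = −ln(0.35)/√(π²+ln²(0.35)) = 0.3169.
Characteristic equation s² + 10s + 2.5K_p = 0 gives ζ = 10/(2√(2.5K_p)).
Setting ζ = 0.3169: √(2.5K_p) = 10/(2·0.3169) = 15.78, so K_p = 248.9/2.5 = 99.6.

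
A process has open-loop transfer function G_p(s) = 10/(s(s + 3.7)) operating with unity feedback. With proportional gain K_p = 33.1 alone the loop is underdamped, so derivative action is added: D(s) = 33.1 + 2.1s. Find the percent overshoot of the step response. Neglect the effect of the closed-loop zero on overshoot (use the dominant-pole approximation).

5.48%

Forward path: (33.1 + 2.1s)·10/(s(s+3.7)). The closed-loop characteristic equation is s² + (3.7 + 10·2.1)s + 10·33.1 = 0.
That is s² + 24.7s + 331 = 0, so ω_n = 18.19 rad/s and ζ = 24.7/(2·18.19) = 0.6788.
%OS = 100·exp(−πζ/√(1−ζ²)) = 5.48%.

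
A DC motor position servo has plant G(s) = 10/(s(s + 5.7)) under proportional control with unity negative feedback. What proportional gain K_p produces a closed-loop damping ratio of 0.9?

Closed-loop characteristic equation: s² + 5.7s + K_p·10 = 0.
So ω_n = √(10K_p) and 2ζω_n = 5.7, giving ζ = 5.7/(2√(10K_p)).
Setting ζ = 0.9: √(10K_p) = 5.7/(2·0.9) = 3.167, so K_p = 10.03/10 = 1.

K_p = 1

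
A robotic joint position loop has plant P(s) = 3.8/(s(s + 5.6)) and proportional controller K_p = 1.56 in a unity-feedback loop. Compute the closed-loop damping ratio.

With unity feedback the closed-loop characteristic equation is s² + 5.6s + 1.56·3.8 = s² + 5.6s + 5.928 = 0.
So ω_n² = 5.928 ⇒ ω_n = 2.435 rad/s, and ζ = 5.6/(2ω_n) = 1.15.

ζ = 1.15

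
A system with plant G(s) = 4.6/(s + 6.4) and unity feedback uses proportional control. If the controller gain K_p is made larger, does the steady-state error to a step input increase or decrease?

decrease

e_ss = 1/(1 + K_p·G(0)); a larger K_p raises the denominator, so e_ss decreases.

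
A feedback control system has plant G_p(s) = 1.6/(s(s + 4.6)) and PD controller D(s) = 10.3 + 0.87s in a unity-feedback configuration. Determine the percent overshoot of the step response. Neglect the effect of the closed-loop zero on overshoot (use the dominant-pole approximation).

3.22%

Forward path: (10.3 + 0.87s)·1.6/(s(s+4.6)). The closed-loop characteristic equation is s² + (4.6 + 1.6·0.87)s + 1.6·10.3 = 0.
That is s² + 5.992s + 16.48 = 0, so ω_n = 4.06 rad/s and ζ = 5.992/(2·4.06) = 0.738.
%OS = 100·exp(−πζ/√(1−ζ²)) = 3.22%.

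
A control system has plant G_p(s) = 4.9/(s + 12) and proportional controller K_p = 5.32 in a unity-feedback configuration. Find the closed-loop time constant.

Closed-loop transfer function: T(s) = K_p·G_p(s)/(1 + K_p·G_p(s)) = 26.07/(s + 12 + 26.07) = 26.07/(s + 38.07).
Time constant τ = 1/38.07 = 0.0263 s.

τ = 0.0263 s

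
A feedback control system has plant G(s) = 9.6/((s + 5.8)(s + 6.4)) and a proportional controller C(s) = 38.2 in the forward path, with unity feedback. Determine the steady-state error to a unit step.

0.0919

The loop is type 0. Static position error constant K_pos = C(0)·G(0) = 38.2·0.2586 = 9.879.
Steady-state error to a unit step: e_ss = 1/(1+K_pos) = 1/10.88 = 0.0919.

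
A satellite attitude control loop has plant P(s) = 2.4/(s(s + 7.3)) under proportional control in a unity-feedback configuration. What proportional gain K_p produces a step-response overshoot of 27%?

From %OS = 100·exp(−πζ/√(1−ζ²)) = 27%, ζ = −ln(0.27)/√(π²+ln²(0.27)) = 0.3847.
Characteristic equation s² + 7.3s + 2.4K_p = 0 gives ζ = 7.3/(2√(2.4K_p)).
Setting ζ = 0.3847: √(2.4K_p) = 7.3/(2·0.3847) = 9.488, so K_p = 90.02/2.4 = 37.5.

K_p = 37.5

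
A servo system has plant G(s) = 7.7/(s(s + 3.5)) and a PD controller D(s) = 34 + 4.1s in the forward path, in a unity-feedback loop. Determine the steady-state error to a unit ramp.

The loop has one pole at the origin (type 1). Velocity error constant K_v = lim_{s→0} s·D(s)G(s) = 34·7.7/3.5 = 74.8.
Steady-state error to a unit ramp: e_ss = 1/K_v = 0.0134.

0.0134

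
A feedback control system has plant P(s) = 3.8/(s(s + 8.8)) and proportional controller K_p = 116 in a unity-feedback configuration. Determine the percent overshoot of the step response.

51%

The closed-loop denominator s² + 8.8s + 440.8 gives ω_n = √440.8 = 21 and ζ = 8.8/(2ω_n) = 0.2096.
%OS = 100·exp(−πζ/√(1−ζ²)) = 100·exp(−π·0.2096/√0.9561) = 51%.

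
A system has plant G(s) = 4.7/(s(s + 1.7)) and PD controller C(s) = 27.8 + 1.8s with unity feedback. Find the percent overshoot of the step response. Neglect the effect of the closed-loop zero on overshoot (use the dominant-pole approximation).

21%

Forward path: (27.8 + 1.8s)·4.7/(s(s+1.7)). The closed-loop characteristic equation is s² + (1.7 + 4.7·1.8)s + 4.7·27.8 = 0.
That is s² + 10.16s + 130.7 = 0, so ω_n = 11.43 rad/s and ζ = 10.16/(2·11.43) = 0.4444.
%OS = 100·exp(−πζ/√(1−ζ²)) = 21%.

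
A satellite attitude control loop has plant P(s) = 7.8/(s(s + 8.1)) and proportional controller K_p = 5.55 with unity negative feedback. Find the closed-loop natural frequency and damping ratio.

ω_n = 6.58 rad/s, ζ = 0.616

With unity feedback the closed-loop characteristic equation is s² + 8.1s + 5.55·7.8 = s² + 8.1s + 43.29 = 0.
Matching s² + 2ζω_n s + ω_n²: ω_n = √43.29 = 6.58 rad/s and 2ζω_n = 8.1, so ζ = 8.1/(2·6.58) = 0.616.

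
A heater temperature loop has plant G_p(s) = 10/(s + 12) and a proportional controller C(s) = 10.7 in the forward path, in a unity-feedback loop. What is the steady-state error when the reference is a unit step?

The loop is type 0. Static position error constant K_pos = C(0)·G_p(0) = 10.7·0.8333 = 8.917.
Steady-state error to a unit step: e_ss = 1/(1+K_pos) = 1/9.917 = 0.101.

0.101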